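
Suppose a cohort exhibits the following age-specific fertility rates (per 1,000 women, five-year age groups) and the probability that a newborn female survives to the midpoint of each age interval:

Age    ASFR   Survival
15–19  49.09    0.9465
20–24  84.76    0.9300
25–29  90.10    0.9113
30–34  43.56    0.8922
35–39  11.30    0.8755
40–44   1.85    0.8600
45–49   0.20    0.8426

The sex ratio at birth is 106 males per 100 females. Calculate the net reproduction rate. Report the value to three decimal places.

Proportion female at birth = 100 / (100 + 106) = 0.48544.
Survival-weighted fertility by age (5·fₓ·Sₓ):
  15–19: 5 × 49.09/1000 × 0.9465 = 0.23232
  20–24: 5 × 84.76/1000 × 0.9300 = 0.39413
  25–29: 5 × 90.10/1000 × 0.9113 = 0.41054
  30–34: 5 × 43.56/1000 × 0.8922 = 0.19432
  35–39: 5 × 11.30/1000 × 0.8755 = 0.04947
  40–44: 5 × 1.85/1000 × 0.8600 = 0.00796
  45–49: 5 × 0.20/1000 × 0.8426 = 0.00084
Sum = 1.28958
NRR = 0.48544 × 1.28958 = 0.62601

0.626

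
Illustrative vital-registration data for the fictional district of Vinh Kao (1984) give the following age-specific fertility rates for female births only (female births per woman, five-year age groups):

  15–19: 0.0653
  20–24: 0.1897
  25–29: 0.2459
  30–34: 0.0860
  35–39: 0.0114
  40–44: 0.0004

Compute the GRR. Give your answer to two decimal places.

Sum of female ASFRs = 0.0653 + 0.1897 + 0.2459 + 0.0860 + 0.0114 + 0.0004 = 0.5987
GRR = 5 × 0.5987 = 2.9935

2.99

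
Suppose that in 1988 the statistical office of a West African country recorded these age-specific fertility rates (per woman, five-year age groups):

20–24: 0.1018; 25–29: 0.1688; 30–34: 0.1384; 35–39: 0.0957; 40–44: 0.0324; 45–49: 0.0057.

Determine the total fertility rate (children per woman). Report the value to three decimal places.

2.714

Sum of ASFRs = 0.1018 + 0.1688 + 0.1384 + 0.0957 + 0.0324 + 0.0057 = 0.5428
TFR = 5 × 0.5428 = 2.714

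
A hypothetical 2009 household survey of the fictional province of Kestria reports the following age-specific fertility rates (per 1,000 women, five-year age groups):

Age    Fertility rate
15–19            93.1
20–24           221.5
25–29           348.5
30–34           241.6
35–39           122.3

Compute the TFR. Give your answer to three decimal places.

Sum of ASFRs = 93.1 + 221.5 + 348.5 + 241.6 + 122.3 = 1027.0
TFR = 5 × 1027.0 / 1000 = 5.135

5.135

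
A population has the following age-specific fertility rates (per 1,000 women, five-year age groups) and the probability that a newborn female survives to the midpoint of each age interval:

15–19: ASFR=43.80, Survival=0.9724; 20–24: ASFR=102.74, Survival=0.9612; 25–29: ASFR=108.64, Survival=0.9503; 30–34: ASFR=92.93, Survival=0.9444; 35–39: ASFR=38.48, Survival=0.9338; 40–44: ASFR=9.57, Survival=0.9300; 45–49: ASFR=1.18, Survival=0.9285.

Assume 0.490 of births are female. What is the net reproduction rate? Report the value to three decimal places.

0.927

Proportion female at birth = 0.490.
Survival-weighted fertility by age (5·fₓ·Sₓ):
  15–19: 5 × 43.80/1000 × 0.9724 = 0.21296
  20–24: 5 × 102.74/1000 × 0.9612 = 0.49377
  25–29: 5 × 108.64/1000 × 0.9503 = 0.51620
  30–34: 5 × 92.93/1000 × 0.9444 = 0.43882
  35–39: 5 × 38.48/1000 × 0.9338 = 0.17966
  40–44: 5 × 9.57/1000 × 0.9300 = 0.04450
  45–49: 5 × 1.18/1000 × 0.9285 = 0.00548
Sum = 1.89139
NRR = 0.490 × 1.89139 = 0.92678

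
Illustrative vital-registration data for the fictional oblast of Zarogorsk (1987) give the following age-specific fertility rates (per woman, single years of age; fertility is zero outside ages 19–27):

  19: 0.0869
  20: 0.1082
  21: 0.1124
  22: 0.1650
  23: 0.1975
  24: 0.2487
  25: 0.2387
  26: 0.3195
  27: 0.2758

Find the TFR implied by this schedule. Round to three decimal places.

Sum of ASFRs = 0.0869 + 0.1082 + 0.1124 + 0.1650 + 0.1975 + 0.2487 + 0.2387 + 0.3195 + 0.2758 = 1.7527
TFR = 1.7527

1.753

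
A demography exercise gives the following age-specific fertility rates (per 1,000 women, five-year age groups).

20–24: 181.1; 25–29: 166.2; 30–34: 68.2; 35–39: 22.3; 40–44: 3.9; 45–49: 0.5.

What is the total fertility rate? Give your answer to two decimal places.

Sum of ASFRs = 181.1 + 166.2 + 68.2 + 22.3 + 3.9 + 0.5 = 442.2
TFR = 5 × 442.2 / 1000 = 2.211

2.21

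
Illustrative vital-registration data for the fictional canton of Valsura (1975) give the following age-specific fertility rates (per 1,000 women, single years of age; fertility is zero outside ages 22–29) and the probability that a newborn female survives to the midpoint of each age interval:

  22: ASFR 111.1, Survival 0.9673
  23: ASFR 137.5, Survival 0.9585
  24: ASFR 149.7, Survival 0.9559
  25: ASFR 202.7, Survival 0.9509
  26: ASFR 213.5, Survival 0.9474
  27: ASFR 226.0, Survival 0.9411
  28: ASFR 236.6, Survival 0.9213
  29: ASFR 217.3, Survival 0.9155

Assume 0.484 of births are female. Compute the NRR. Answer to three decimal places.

Proportion female at birth = 0.484.
Per-age-group product (1 × ASFR × survival probability):
  22: 1 × 111.1/1000 × 0.9673 = 0.10747
  23: 1 × 137.5/1000 × 0.9585 = 0.13179
  24: 1 × 149.7/1000 × 0.9559 = 0.14310
  25: 1 × 202.7/1000 × 0.9509 = 0.19275
  26: 1 × 213.5/1000 × 0.9474 = 0.20227
  27: 1 × 226.0/1000 × 0.9411 = 0.21269
  28: 1 × 236.6/1000 × 0.9213 = 0.21798
  29: 1 × 217.3/1000 × 0.9155 = 0.19894
Sum = 1.40699
NRR = 0.484 × 1.40699 = 0.68098

0.681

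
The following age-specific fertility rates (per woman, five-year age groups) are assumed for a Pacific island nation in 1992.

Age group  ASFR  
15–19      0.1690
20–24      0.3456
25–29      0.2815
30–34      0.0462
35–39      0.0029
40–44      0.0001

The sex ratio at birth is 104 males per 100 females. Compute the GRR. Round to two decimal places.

2.07

Proportion female at birth = 100 / (100 + 104) = 0.49020.
Sum of ASFRs = 0.1690 + 0.3456 + 0.2815 + 0.0462 + 0.0029 + 0.0001 = 0.8453
TFR = 5 × 0.8453 = 4.2265
GRR = 0.49020 × 4.2265 = 2.07183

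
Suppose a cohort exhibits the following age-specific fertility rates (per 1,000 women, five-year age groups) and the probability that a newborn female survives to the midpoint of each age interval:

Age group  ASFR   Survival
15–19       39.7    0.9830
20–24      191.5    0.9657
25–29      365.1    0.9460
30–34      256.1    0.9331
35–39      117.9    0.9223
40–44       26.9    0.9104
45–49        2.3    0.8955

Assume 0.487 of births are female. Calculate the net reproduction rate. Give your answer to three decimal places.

Proportion female at birth = 0.487.
Weighting each age-specific rate by interval width and survival:
  15–19: 5 × 39.7/1000 × 0.9830 = 0.19513
  20–24: 5 × 191.5/1000 × 0.9657 = 0.92466
  25–29: 5 × 365.1/1000 × 0.9460 = 1.72692
  30–34: 5 × 256.1/1000 × 0.9331 = 1.19483
  35–39: 5 × 117.9/1000 × 0.9223 = 0.54370
  40–44: 5 × 26.9/1000 × 0.9104 = 0.12245
  45–49: 5 × 2.3/1000 × 0.8955 = 0.01030
Sum = 4.71799
NRR = 0.487 × 4.71799 = 2.29766
With NRR above 1 the population is above replacement fertility.

2.298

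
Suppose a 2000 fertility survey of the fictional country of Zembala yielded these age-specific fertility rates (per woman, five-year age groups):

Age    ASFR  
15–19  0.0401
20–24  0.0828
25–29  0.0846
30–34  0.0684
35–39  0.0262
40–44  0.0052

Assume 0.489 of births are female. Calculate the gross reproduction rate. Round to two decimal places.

0.75

Proportion female at birth = 0.489.
Sum of ASFRs = 0.0401 + 0.0828 + 0.0846 + 0.0684 + 0.0262 + 0.0052 = 0.3073
TFR = 5 × 0.3073 = 1.5365
GRR = 0.489 × 1.5365 = 0.75135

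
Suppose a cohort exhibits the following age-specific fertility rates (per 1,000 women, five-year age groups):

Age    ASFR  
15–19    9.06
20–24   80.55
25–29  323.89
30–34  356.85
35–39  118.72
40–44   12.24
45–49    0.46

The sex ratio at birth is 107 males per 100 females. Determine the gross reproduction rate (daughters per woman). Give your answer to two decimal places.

Proportion female at birth = 100 / (100 + 107) = 0.48309.
Sum of ASFRs = 9.06 + 80.55 + 323.89 + 356.85 + 118.72 + 12.24 + 0.46 = 901.77
TFR = 5 × 901.77 / 1000 = 4.50885
GRR = 0.48309 × 4.50885 = 2.17818

2.18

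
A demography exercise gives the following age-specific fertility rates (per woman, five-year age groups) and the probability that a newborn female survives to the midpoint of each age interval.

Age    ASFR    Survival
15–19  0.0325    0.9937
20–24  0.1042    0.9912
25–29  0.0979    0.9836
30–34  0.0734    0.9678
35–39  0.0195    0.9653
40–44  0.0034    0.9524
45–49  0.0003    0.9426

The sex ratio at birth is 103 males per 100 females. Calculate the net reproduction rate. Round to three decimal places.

Proportion female at birth = 100 / (100 + 103) = 0.49261.
Weighting each age-specific rate by interval width and survival:
  15–19: 5 × 0.0325 × 0.9937 = 0.16148
  20–24: 5 × 0.1042 × 0.9912 = 0.51642
  25–29: 5 × 0.0979 × 0.9836 = 0.48147
  30–34: 5 × 0.0734 × 0.9678 = 0.35518
  35–39: 5 × 0.0195 × 0.9653 = 0.09412
  40–44: 5 × 0.0034 × 0.9524 = 0.01619
  45–49: 5 × 0.0003 × 0.9426 = 0.00141
Sum = 1.62627
NRR = 0.49261 × 1.62627 = 0.80112
With NRR below 1 the population is below replacement fertility.

0.801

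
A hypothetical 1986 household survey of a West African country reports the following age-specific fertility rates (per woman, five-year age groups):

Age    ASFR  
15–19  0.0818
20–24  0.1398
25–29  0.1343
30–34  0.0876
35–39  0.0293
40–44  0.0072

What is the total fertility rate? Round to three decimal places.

Sum of ASFRs = 0.0818 + 0.1398 + 0.1343 + 0.0876 + 0.0293 + 0.0072 = 0.4800
TFR = 5 × 0.4800 = 2.4

2.400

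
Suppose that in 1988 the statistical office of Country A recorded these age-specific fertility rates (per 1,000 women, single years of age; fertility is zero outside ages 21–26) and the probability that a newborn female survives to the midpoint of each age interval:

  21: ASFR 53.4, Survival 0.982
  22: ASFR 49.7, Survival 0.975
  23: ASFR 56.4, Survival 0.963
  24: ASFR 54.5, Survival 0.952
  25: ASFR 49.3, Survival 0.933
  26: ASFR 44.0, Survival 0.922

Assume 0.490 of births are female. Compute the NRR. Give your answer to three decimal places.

Proportion female at birth = 0.490.
Each age group contributes 1 × ASFR × survival:
  21: 1 × 53.4/1000 × 0.982 = 0.05244
  22: 1 × 49.7/1000 × 0.975 = 0.04846
  23: 1 × 56.4/1000 × 0.963 = 0.05431
  24: 1 × 54.5/1000 × 0.952 = 0.05188
  25: 1 × 49.3/1000 × 0.933 = 0.04600
  26: 1 × 44.0/1000 × 0.922 = 0.04057
Sum = 0.29366
NRR = 0.490 × 0.29366 = 0.14389

0.144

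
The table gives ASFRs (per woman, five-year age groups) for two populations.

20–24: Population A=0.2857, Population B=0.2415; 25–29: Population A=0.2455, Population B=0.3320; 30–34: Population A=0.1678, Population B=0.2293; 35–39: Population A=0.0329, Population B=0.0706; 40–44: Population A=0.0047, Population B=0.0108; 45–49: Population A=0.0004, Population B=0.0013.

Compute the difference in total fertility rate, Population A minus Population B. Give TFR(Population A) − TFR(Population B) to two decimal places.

Population A:
  Sum of ASFRs = 0.2857 + 0.2455 + 0.1678 + 0.0329 + 0.0047 + 0.0004 = 0.7370
  TFR = 5 × 0.7370 = 3.685
Population B:
  Sum of ASFRs = 0.2415 + 0.3320 + 0.2293 + 0.0706 + 0.0108 + 0.0013 = 0.8855
  TFR = 5 × 0.8855 = 4.4275
Difference = 3.685 − 4.4275 = -0.7425

-0.74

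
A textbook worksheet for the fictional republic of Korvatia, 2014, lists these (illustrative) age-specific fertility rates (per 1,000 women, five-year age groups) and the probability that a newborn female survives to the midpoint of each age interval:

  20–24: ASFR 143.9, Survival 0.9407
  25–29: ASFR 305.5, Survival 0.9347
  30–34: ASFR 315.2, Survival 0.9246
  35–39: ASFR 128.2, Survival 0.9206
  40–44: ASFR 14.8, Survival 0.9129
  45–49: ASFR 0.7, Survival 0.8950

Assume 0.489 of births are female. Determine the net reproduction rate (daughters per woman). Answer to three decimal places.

Proportion female at birth = 0.489.
Each age group contributes 5 × ASFR × survival:
  20–24: 5 × 143.9/1000 × 0.9407 = 0.67683
  25–29: 5 × 305.5/1000 × 0.9347 = 1.42775
  30–34: 5 × 315.2/1000 × 0.9246 = 1.45717
  35–39: 5 × 128.2/1000 × 0.9206 = 0.59010
  40–44: 5 × 14.8/1000 × 0.9129 = 0.06755
  45–49: 5 × 0.7/1000 × 0.8950 = 0.00313
Sum = 4.22253
NRR = 0.489 × 4.22253 = 2.06482
With NRR above 1 the population is above replacement fertility.

2.065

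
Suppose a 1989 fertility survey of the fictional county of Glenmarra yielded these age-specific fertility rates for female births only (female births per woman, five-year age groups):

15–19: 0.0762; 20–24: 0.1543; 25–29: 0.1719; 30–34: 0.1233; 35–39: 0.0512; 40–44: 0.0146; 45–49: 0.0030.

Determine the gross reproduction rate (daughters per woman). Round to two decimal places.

2.97

Sum of female ASFRs = 0.0762 + 0.1543 + 0.1719 + 0.1233 + 0.0512 + 0.0146 + 0.0030 = 0.5945
GRR = 5 × 0.5945 = 2.9725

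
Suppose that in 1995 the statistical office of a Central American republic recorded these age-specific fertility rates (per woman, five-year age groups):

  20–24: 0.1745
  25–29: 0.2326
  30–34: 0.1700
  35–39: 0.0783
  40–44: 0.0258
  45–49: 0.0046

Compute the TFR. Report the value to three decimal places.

3.429

Sum of ASFRs = 0.1745 + 0.2326 + 0.1700 + 0.0783 + 0.0258 + 0.0046 = 0.6858
TFR = 5 × 0.6858 = 3.429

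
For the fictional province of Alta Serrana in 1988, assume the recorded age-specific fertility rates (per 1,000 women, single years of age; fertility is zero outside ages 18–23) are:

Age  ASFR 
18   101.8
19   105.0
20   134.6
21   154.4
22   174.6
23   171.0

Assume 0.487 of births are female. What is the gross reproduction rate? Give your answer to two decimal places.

0.41

Proportion female at birth = 0.487.
Sum of ASFRs = 101.8 + 105.0 + 134.6 + 154.4 + 174.6 + 171.0 = 841.4
TFR = 841.4 / 1000 = 0.8414
GRR = 0.487 × 0.8414 = 0.40976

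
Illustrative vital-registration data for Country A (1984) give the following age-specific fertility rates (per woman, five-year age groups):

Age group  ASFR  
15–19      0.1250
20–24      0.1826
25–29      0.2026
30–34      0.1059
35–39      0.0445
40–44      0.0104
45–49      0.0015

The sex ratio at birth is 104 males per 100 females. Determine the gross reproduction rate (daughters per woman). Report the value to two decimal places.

1.65

Proportion female at birth = 100 / (100 + 104) = 0.49020.
Sum of ASFRs = 0.1250 + 0.1826 + 0.2026 + 0.1059 + 0.0445 + 0.0104 + 0.0015 = 0.6725
TFR = 5 × 0.6725 = 3.3625
GRR = 0.49020 × 3.3625 = 1.64830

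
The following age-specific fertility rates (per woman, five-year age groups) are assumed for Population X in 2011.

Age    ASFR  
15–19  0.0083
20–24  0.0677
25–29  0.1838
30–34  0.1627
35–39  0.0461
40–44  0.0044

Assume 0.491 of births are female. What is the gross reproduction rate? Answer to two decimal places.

1.16

Proportion female at birth = 0.491.
Sum of ASFRs = 0.0083 + 0.0677 + 0.1838 + 0.1627 + 0.0461 + 0.0044 = 0.4730
TFR = 5 × 0.4730 = 2.365
GRR = 0.491 × 2.365 = 1.16122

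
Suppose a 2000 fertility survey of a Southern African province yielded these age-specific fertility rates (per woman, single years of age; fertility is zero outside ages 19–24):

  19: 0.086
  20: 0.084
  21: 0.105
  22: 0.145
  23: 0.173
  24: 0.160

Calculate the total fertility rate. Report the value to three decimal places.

Sum of ASFRs = 0.086 + 0.084 + 0.105 + 0.145 + 0.173 + 0.160 = 0.753
TFR = 0.753

0.753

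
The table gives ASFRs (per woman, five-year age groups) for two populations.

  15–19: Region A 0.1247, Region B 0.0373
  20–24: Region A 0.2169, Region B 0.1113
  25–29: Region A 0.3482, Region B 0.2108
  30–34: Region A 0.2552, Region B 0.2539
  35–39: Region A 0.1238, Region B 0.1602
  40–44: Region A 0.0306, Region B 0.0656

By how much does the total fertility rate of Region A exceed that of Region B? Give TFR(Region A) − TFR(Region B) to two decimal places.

Region A:
  Sum of ASFRs = 0.1247 + 0.2169 + 0.3482 + 0.2552 + 0.1238 + 0.0306 = 1.0994
  TFR = 5 × 1.0994 = 5.497
Region B:
  Sum of ASFRs = 0.0373 + 0.1113 + 0.2108 + 0.2539 + 0.1602 + 0.0656 = 0.8391
  TFR = 5 × 0.8391 = 4.1955
Difference = 5.497 − 4.1955 = 1.3015

1.30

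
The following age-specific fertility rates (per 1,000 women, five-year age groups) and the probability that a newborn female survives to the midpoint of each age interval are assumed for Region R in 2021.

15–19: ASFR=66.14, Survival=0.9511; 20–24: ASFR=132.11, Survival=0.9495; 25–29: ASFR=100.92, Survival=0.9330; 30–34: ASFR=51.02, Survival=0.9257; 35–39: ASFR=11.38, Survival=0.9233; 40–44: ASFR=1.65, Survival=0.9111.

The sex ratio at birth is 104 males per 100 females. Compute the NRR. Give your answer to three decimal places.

Proportion female at birth = 100 / (100 + 104) = 0.49020.
Survival-weighted fertility by age (5·fₓ·Sₓ):
  15–19: 5 × 66.14/1000 × 0.9511 = 0.31453
  20–24: 5 × 132.11/1000 × 0.9495 = 0.62719
  25–29: 5 × 100.92/1000 × 0.9330 = 0.47079
  30–34: 5 × 51.02/1000 × 0.9257 = 0.23615
  35–39: 5 × 11.38/1000 × 0.9233 = 0.05254
  40–44: 5 × 1.65/1000 × 0.9111 = 0.00752
Sum = 1.70872
NRR = 0.49020 × 1.70872 = 0.83761

0.838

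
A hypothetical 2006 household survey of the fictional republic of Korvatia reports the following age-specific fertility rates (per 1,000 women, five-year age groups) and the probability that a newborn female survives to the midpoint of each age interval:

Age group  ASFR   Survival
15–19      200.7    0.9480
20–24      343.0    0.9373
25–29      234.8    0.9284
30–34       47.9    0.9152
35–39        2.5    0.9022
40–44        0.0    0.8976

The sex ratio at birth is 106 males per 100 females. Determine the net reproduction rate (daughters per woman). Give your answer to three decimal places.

Proportion female at birth = 100 / (100 + 106) = 0.48544.
Weighting each age-specific rate by interval width and survival:
  15–19: 5 × 200.7/1000 × 0.9480 = 0.95132
  20–24: 5 × 343.0/1000 × 0.9373 = 1.60747
  25–29: 5 × 234.8/1000 × 0.9284 = 1.08994
  30–34: 5 × 47.9/1000 × 0.9152 = 0.21919
  35–39: 5 × 2.5/1000 × 0.9022 = 0.01128
  40–44: 5 × 0.0/1000 × 0.8976 = 0.00000
Sum = 3.87920
NRR = 0.48544 × 3.87920 = 1.88312

1.883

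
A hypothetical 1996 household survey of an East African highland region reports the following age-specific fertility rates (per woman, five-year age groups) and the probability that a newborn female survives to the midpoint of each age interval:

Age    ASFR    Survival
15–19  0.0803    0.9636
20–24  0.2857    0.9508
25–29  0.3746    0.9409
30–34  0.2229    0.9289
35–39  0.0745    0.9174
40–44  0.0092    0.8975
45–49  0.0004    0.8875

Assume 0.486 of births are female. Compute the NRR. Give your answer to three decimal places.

2.395

Proportion female at birth = 0.486.
Weighting each age-specific rate by interval width and survival:
  15–19: 5 × 0.0803 × 0.9636 = 0.38689
  20–24: 5 × 0.2857 × 0.9508 = 1.35822
  25–29: 5 × 0.3746 × 0.9409 = 1.76231
  30–34: 5 × 0.2229 × 0.9289 = 1.03526
  35–39: 5 × 0.0745 × 0.9174 = 0.34173
  40–44: 5 × 0.0092 × 0.8975 = 0.04129
  45–49: 5 × 0.0004 × 0.8875 = 0.00178
Sum = 4.92748
NRR = 0.486 × 4.92748 = 2.39476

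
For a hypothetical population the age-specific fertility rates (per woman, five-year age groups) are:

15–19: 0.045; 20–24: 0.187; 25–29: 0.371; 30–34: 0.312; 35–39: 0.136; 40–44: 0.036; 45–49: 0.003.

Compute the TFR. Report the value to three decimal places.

5.450

Sum of ASFRs = 0.045 + 0.187 + 0.371 + 0.312 + 0.136 + 0.036 + 0.003 = 1.090
TFR = 5 × 1.090 = 5.45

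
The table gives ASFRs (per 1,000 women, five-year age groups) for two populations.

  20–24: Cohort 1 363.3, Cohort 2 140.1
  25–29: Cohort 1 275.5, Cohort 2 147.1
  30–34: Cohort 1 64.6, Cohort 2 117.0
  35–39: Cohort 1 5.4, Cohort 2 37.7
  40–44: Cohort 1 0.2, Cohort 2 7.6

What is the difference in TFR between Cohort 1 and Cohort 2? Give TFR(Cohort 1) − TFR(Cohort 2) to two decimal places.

Cohort 1:
  Sum of ASFRs = 363.3 + 275.5 + 64.6 + 5.4 + 0.2 = 709.0
  TFR = 5 × 709.0 / 1000 = 3.545
Cohort 2:
  Sum of ASFRs = 140.1 + 147.1 + 117.0 + 37.7 + 7.6 = 449.5
  TFR = 5 × 449.5 / 1000 = 2.2475
Difference = 3.545 − 2.2475 = 1.2975

1.30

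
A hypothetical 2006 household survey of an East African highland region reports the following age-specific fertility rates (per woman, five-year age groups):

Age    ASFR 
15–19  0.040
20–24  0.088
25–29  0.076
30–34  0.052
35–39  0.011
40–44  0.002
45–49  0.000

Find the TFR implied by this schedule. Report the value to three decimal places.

1.345

Sum of ASFRs = 0.040 + 0.088 + 0.076 + 0.052 + 0.011 + 0.002 + 0.000 = 0.269
TFR = 5 × 0.269 = 1.345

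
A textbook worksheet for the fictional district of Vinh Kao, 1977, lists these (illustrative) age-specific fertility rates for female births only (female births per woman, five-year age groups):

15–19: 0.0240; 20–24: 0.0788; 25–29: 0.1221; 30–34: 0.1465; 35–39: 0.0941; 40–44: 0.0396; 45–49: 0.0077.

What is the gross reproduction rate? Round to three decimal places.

Sum of female ASFRs = 0.0240 + 0.0788 + 0.1221 + 0.1465 + 0.0941 + 0.0396 + 0.0077 = 0.5128
GRR = 5 × 0.5128 = 2.564

2.564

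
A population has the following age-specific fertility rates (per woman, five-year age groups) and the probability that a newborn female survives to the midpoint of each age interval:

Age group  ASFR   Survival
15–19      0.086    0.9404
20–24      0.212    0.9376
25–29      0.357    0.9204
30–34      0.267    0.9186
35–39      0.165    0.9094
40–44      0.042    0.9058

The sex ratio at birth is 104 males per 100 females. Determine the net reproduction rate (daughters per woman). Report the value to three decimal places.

Proportion female at birth = 100 / (100 + 104) = 0.49020.
Survival-weighted fertility by age (5·fₓ·Sₓ):
  15–19: 5 × 0.086 × 0.9404 = 0.40437
  20–24: 5 × 0.212 × 0.9376 = 0.99386
  25–29: 5 × 0.357 × 0.9204 = 1.64291
  30–34: 5 × 0.267 × 0.9186 = 1.22633
  35–39: 5 × 0.165 × 0.9094 = 0.75026
  40–44: 5 × 0.042 × 0.9058 = 0.19022
Sum = 5.20795
NRR = 0.49020 × 5.20795 = 2.55294
NRR > 1, so each generation more than replaces itself.

2.553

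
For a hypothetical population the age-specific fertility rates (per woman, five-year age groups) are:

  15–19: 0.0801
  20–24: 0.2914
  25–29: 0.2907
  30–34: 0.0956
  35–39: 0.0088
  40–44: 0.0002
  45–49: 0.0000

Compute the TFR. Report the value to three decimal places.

Sum of ASFRs = 0.0801 + 0.2914 + 0.2907 + 0.0956 + 0.0088 + 0.0002 + 0.0000 = 0.7668
TFR = 5 × 0.7668 = 3.834

3.834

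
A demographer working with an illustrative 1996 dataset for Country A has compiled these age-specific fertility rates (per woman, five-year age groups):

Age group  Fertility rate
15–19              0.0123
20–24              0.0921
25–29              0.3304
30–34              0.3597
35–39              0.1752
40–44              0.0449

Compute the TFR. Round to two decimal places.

5.07

Sum of ASFRs = 0.0123 + 0.0921 + 0.3304 + 0.3597 + 0.1752 + 0.0449 = 1.0146
TFR = 5 × 1.0146 = 5.073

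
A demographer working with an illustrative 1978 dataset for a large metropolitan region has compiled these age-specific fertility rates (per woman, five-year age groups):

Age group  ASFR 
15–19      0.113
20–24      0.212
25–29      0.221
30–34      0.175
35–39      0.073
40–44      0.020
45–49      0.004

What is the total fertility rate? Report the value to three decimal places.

4.090

Sum of ASFRs = 0.113 + 0.212 + 0.221 + 0.175 + 0.073 + 0.020 + 0.004 = 0.818
TFR = 5 × 0.818 = 4.09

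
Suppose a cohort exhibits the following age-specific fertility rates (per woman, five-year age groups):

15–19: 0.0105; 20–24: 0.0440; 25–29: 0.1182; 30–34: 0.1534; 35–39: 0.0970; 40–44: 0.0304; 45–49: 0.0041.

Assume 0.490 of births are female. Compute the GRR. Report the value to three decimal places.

1.121

Proportion female at birth = 0.490.
Sum of ASFRs = 0.0105 + 0.0440 + 0.1182 + 0.1534 + 0.0970 + 0.0304 + 0.0041 = 0.4576
TFR = 5 × 0.4576 = 2.288
GRR = 0.490 × 2.288 = 1.12112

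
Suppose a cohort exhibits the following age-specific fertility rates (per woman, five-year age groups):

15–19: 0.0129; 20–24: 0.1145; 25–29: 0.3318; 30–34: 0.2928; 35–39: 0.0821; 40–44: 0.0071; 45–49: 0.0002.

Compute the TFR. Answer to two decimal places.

Sum of ASFRs = 0.0129 + 0.1145 + 0.3318 + 0.2928 + 0.0821 + 0.0071 + 0.0002 = 0.8414
TFR = 5 × 0.8414 = 4.207

4.21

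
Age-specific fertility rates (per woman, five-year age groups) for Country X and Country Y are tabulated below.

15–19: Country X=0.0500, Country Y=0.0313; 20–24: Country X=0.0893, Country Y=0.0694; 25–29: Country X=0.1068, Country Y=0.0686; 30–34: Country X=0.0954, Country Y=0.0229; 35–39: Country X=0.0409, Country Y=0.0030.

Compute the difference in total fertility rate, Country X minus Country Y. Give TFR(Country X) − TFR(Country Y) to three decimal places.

Country X:
  Sum of ASFRs = 0.0500 + 0.0893 + 0.1068 + 0.0954 + 0.0409 = 0.3824
  TFR = 5 × 0.3824 = 1.912
Country Y:
  Sum of ASFRs = 0.0313 + 0.0694 + 0.0686 + 0.0229 + 0.0030 = 0.1952
  TFR = 5 × 0.1952 = 0.976
Difference = 1.912 − 0.976 = 0.936

0.936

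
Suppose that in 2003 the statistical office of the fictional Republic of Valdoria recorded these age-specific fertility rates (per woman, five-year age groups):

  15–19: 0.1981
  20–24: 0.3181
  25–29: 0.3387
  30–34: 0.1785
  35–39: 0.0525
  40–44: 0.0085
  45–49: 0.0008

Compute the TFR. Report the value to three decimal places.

Sum of ASFRs = 0.1981 + 0.3181 + 0.3387 + 0.1785 + 0.0525 + 0.0085 + 0.0008 = 1.0952
TFR = 5 × 1.0952 = 5.476

5.476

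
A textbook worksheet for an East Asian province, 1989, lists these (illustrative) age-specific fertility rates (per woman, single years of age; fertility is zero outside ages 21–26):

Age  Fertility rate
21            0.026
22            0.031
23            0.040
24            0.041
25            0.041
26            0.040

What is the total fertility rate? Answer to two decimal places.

0.22

Sum of ASFRs = 0.026 + 0.031 + 0.040 + 0.041 + 0.041 + 0.040 = 0.219
TFR = 0.219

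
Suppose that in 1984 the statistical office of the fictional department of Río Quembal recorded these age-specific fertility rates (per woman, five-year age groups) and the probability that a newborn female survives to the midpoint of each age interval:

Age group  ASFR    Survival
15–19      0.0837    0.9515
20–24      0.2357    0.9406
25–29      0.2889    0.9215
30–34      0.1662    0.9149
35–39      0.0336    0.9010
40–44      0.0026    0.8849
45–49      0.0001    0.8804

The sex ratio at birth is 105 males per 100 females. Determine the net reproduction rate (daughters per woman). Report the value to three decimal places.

Proportion female at birth = 100 / (100 + 105) = 0.48780.
Per-age-group product (5 × ASFR × survival probability):
  15–19: 5 × 0.0837 × 0.9515 = 0.39820
  20–24: 5 × 0.2357 × 0.9406 = 1.10850
  25–29: 5 × 0.2889 × 0.9215 = 1.33111
  30–34: 5 × 0.1662 × 0.9149 = 0.76028
  35–39: 5 × 0.0336 × 0.9010 = 0.15137
  40–44: 5 × 0.0026 × 0.8849 = 0.01150
  45–49: 5 × 0.0001 × 0.8804 = 0.00044
Sum = 3.76140
NRR = 0.48780 × 3.76140 = 1.83481
An NRR exceeding 1 indicates intrinsic growth under these rates.

1.835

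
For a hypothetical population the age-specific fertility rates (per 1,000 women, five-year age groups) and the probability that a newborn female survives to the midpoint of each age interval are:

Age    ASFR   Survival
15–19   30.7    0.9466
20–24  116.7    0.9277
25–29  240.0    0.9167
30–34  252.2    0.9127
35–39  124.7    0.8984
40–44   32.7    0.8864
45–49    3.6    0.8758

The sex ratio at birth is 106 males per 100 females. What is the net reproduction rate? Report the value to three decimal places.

Proportion female at birth = 100 / (100 + 106) = 0.48544.
Each age group contributes 5 × ASFR × survival:
  15–19: 5 × 30.7/1000 × 0.9466 = 0.14530
  20–24: 5 × 116.7/1000 × 0.9277 = 0.54131
  25–29: 5 × 240.0/1000 × 0.9167 = 1.10004
  30–34: 5 × 252.2/1000 × 0.9127 = 1.15091
  35–39: 5 × 124.7/1000 × 0.8984 = 0.56015
  40–44: 5 × 32.7/1000 × 0.8864 = 0.14493
  45–49: 5 × 3.6/1000 × 0.8758 = 0.01576
Sum = 3.65840
NRR = 0.48544 × 3.65840 = 1.77593
An NRR exceeding 1 indicates intrinsic growth under these rates.

1.776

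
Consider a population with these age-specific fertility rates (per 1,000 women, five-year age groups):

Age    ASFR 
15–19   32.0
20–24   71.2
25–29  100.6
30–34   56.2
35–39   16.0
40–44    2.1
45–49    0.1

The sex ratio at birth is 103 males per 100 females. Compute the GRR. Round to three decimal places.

0.685

Proportion female at birth = 100 / (100 + 103) = 0.49261.
Sum of ASFRs = 32.0 + 71.2 + 100.6 + 56.2 + 16.0 + 2.1 + 0.1 = 278.2
TFR = 5 × 278.2 / 1000 = 1.391
GRR = 0.49261 × 1.391 = 0.68522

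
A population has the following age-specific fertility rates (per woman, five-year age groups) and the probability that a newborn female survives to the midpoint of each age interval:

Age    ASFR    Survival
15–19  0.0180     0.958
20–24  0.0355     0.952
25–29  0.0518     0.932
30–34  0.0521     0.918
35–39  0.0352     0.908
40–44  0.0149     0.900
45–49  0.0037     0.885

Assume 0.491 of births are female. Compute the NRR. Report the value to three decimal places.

0.481

Proportion female at birth = 0.491.
Survival-weighted fertility by age (5·fₓ·Sₓ):
  15–19: 5 × 0.0180 × 0.958 = 0.08622
  20–24: 5 × 0.0355 × 0.952 = 0.16898
  25–29: 5 × 0.0518 × 0.932 = 0.24139
  30–34: 5 × 0.0521 × 0.918 = 0.23914
  35–39: 5 × 0.0352 × 0.908 = 0.15981
  40–44: 5 × 0.0149 × 0.900 = 0.06705
  45–49: 5 × 0.0037 × 0.885 = 0.01637
Sum = 0.97896
NRR = 0.491 × 0.97896 = 0.48067
NRR < 1, so the cohort does not fully replace itself.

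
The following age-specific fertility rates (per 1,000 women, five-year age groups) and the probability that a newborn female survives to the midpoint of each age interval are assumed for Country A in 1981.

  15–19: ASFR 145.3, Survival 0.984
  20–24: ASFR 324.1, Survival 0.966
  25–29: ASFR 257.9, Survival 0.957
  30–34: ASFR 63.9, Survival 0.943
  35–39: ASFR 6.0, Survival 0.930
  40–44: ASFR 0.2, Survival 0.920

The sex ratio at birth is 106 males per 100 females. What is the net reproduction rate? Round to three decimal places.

Proportion female at birth = 100 / (100 + 106) = 0.48544.
Survival-weighted fertility by age (5·fₓ·Sₓ):
  15–19: 5 × 145.3/1000 × 0.984 = 0.71488
  20–24: 5 × 324.1/1000 × 0.966 = 1.56540
  25–29: 5 × 257.9/1000 × 0.957 = 1.23405
  30–34: 5 × 63.9/1000 × 0.943 = 0.30129
  35–39: 5 × 6.0/1000 × 0.930 = 0.02790
  40–44: 5 × 0.2/1000 × 0.920 = 0.00092
Sum = 3.84444
NRR = 0.48544 × 3.84444 = 1.86624
With NRR above 1 the population is above replacement fertility.

1.866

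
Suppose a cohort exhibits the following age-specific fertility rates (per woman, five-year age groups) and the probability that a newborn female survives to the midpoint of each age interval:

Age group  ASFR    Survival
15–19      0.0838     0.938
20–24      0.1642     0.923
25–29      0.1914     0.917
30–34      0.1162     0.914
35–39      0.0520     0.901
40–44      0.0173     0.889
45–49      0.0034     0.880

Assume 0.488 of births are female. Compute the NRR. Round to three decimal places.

1.408

Proportion female at birth = 0.488.
Per-age-group product (5 × ASFR × survival probability):
  15–19: 5 × 0.0838 × 0.938 = 0.39302
  20–24: 5 × 0.1642 × 0.923 = 0.75778
  25–29: 5 × 0.1914 × 0.917 = 0.87757
  30–34: 5 × 0.1162 × 0.914 = 0.53103
  35–39: 5 × 0.0520 × 0.901 = 0.23426
  40–44: 5 × 0.0173 × 0.889 = 0.07690
  45–49: 5 × 0.0034 × 0.880 = 0.01496
Sum = 2.88552
NRR = 0.488 × 2.88552 = 1.40813
An NRR exceeding 1 indicates intrinsic growth under these rates.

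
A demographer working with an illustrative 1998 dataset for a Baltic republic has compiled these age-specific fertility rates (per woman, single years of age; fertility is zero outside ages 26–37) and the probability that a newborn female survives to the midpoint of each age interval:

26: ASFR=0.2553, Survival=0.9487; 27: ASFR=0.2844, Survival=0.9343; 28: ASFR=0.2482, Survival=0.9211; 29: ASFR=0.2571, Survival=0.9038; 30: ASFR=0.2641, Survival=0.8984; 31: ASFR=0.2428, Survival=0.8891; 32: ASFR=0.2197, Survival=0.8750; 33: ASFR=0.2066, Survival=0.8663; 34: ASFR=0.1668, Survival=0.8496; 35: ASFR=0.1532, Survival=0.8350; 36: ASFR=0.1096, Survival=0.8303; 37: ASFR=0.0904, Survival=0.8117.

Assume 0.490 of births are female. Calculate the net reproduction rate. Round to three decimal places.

Proportion female at birth = 0.490.
Weighting each age-specific rate by interval width and survival:
  26: 1 × 0.2553 × 0.9487 = 0.24220
  27: 1 × 0.2844 × 0.9343 = 0.26571
  28: 1 × 0.2482 × 0.9211 = 0.22862
  29: 1 × 0.2571 × 0.9038 = 0.23237
  30: 1 × 0.2641 × 0.8984 = 0.23727
  31: 1 × 0.2428 × 0.8891 = 0.21587
  32: 1 × 0.2197 × 0.8750 = 0.19224
  33: 1 × 0.2066 × 0.8663 = 0.17898
  34: 1 × 0.1668 × 0.8496 = 0.14171
  35: 1 × 0.1532 × 0.8350 = 0.12792
  36: 1 × 0.1096 × 0.8303 = 0.09100
  37: 1 × 0.0904 × 0.8117 = 0.07338
Sum = 2.22727
NRR = 0.490 × 2.22727 = 1.09136
An NRR exceeding 1 indicates intrinsic growth under these rates.

1.091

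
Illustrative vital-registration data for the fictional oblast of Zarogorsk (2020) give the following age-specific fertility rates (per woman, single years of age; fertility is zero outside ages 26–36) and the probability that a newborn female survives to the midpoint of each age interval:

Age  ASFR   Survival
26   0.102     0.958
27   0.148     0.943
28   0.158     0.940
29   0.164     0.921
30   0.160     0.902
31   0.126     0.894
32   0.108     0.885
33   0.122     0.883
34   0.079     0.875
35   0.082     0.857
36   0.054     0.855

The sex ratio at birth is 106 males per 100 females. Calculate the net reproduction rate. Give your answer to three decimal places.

Proportion female at birth = 100 / (100 + 106) = 0.48544.
Survival-weighted fertility by age (1·fₓ·Sₓ):
  26: 1 × 0.102 × 0.958 = 0.09772
  27: 1 × 0.148 × 0.943 = 0.13956
  28: 1 × 0.158 × 0.940 = 0.14852
  29: 1 × 0.164 × 0.921 = 0.15104
  30: 1 × 0.160 × 0.902 = 0.14432
  31: 1 × 0.126 × 0.894 = 0.11264
  32: 1 × 0.108 × 0.885 = 0.09558
  33: 1 × 0.122 × 0.883 = 0.10773
  34: 1 × 0.079 × 0.875 = 0.06913
  35: 1 × 0.082 × 0.857 = 0.07027
  36: 1 × 0.054 × 0.855 = 0.04617
Sum = 1.18268
NRR = 0.48544 × 1.18268 = 0.57412
NRR < 1, so the cohort does not fully replace itself.

0.574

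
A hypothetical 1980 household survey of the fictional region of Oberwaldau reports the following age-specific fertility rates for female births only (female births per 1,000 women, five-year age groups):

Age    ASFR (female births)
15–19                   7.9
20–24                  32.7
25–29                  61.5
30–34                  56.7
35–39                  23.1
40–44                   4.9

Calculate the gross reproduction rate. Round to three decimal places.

Sum of female ASFRs = 7.9 + 32.7 + 61.5 + 56.7 + 23.1 + 4.9 = 186.8
GRR = 5 × 186.8 / 1000 = 0.934

0.934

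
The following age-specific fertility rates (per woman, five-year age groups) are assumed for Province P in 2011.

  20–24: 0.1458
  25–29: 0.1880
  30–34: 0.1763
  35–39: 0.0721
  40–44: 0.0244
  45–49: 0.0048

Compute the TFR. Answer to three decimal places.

Sum of ASFRs = 0.1458 + 0.1880 + 0.1763 + 0.0721 + 0.0244 + 0.0048 = 0.6114
TFR = 5 × 0.6114 = 3.057

3.057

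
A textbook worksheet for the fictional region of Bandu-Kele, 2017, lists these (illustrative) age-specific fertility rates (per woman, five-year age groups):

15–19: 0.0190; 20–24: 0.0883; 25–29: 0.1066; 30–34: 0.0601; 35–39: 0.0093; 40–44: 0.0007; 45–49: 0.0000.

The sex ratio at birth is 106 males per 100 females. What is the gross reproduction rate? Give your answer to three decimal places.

Proportion female at birth = 100 / (100 + 106) = 0.48544.
Sum of ASFRs = 0.0190 + 0.0883 + 0.1066 + 0.0601 + 0.0093 + 0.0007 + 0.0000 = 0.2840
TFR = 5 × 0.2840 = 1.42
GRR = 0.48544 × 1.42 = 0.68932

0.689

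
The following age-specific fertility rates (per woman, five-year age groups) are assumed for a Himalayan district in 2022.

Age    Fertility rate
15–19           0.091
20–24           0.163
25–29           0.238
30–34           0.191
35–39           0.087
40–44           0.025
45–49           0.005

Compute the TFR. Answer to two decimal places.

4.00

Sum of ASFRs = 0.091 + 0.163 + 0.238 + 0.191 + 0.087 + 0.025 + 0.005 = 0.800
TFR = 5 × 0.800 = 4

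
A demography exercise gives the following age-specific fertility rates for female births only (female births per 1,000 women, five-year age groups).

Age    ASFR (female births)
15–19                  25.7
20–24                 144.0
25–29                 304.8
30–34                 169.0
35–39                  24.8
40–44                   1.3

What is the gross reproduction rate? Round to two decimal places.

Sum of female ASFRs = 25.7 + 144.0 + 304.8 + 169.0 + 24.8 + 1.3 = 669.6
GRR = 5 × 669.6 / 1000 = 3.348

3.35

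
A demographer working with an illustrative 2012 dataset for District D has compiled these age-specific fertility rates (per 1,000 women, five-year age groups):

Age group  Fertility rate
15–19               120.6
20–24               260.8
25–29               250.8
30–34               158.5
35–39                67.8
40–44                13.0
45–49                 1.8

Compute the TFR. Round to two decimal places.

4.37

Sum of ASFRs = 120.6 + 260.8 + 250.8 + 158.5 + 67.8 + 13.0 + 1.8 = 873.3
TFR = 5 × 873.3 / 1000 = 4.3665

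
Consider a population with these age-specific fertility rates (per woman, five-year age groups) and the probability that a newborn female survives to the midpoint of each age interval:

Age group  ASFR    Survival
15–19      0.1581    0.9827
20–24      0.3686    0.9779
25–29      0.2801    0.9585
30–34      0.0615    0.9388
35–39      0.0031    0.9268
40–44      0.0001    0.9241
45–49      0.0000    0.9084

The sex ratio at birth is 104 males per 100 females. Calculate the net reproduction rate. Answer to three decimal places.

2.071

Proportion female at birth = 100 / (100 + 104) = 0.49020.
Weighting each age-specific rate by interval width and survival:
  15–19: 5 × 0.1581 × 0.9827 = 0.77682
  20–24: 5 × 0.3686 × 0.9779 = 1.80227
  25–29: 5 × 0.2801 × 0.9585 = 1.34238
  30–34: 5 × 0.0615 × 0.9388 = 0.28868
  35–39: 5 × 0.0031 × 0.9268 = 0.01437
  40–44: 5 × 0.0001 × 0.9241 = 0.00046
  45–49: 5 × 0.0000 × 0.9084 = 0.00000
Sum = 4.22498
NRR = 0.49020 × 4.22498 = 2.07109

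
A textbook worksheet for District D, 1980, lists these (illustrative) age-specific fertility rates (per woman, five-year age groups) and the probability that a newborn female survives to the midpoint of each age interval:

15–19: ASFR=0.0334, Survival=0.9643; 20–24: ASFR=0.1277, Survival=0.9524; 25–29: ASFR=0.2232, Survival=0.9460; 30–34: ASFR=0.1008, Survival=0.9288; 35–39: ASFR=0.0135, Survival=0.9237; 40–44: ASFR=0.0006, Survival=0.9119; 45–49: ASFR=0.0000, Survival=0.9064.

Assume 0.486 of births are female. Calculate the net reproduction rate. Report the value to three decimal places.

1.146

Proportion female at birth = 0.486.
Each age group contributes 5 × ASFR × survival:
  15–19: 5 × 0.0334 × 0.9643 = 0.16104
  20–24: 5 × 0.1277 × 0.9524 = 0.60811
  25–29: 5 × 0.2232 × 0.9460 = 1.05574
  30–34: 5 × 0.1008 × 0.9288 = 0.46812
  35–39: 5 × 0.0135 × 0.9237 = 0.06235
  40–44: 5 × 0.0006 × 0.9119 = 0.00274
  45–49: 5 × 0.0000 × 0.9064 = 0.00000
Sum = 2.35810
NRR = 0.486 × 2.35810 = 1.14604
NRR > 1, so each generation more than replaces itself.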